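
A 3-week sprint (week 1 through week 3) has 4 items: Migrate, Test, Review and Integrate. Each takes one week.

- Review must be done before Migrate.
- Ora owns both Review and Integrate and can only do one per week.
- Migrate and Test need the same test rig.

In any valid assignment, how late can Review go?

week 2

Downstream work caps Review at week 2.
Review at week 2 is achievable: Test=week 1, Integrate=week 1, Review=week 2, Migrate=week 3.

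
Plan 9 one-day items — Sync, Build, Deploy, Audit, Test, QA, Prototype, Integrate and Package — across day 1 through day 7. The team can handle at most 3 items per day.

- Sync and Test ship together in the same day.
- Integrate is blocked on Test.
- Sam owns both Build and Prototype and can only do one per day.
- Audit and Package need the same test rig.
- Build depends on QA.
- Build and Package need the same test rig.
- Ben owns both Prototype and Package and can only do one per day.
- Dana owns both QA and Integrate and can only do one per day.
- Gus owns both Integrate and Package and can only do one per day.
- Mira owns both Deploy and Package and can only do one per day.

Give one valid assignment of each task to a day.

Integrate -> day 2, QA -> day 1, Prototype -> day 3, Test -> day 1, Build -> day 2, Audit -> day 3, Sync -> day 1, Package -> day 4, Deploy -> day 2

Checking: Test(day 1) before Integrate(day 2); QA(day 1) before Build(day 2); Prototype(day 3) != Package(day 4); Integrate(day 2) != Package(day 4); Audit(day 3) != Package(day 4); Build(day 2) != Package(day 4); QA(day 1) != Integrate(day 2); Build(day 2) != Prototype(day 3); Deploy(day 2) != Package(day 4); Sync = Test = day 1; max 3 per day (cap 3).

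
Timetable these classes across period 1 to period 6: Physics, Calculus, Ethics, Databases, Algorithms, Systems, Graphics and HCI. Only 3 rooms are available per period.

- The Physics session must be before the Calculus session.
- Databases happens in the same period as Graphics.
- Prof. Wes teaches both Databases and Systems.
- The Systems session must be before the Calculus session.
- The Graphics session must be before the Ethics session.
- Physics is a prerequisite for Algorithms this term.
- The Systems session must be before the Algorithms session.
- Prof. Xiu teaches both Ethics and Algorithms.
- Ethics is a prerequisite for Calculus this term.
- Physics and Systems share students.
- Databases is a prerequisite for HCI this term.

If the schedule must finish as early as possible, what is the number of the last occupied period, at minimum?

period 3

The precedence chain requires at least 3 distinct periods.
With at most 3 per period and 8 classes, at least 3 periods are needed.
3 works (last occupied period: period 3): for example Ethics in period 2, HCI in period 2, Systems in period 2, Graphics in period 1, Databases in period 1, Algorithms in period 3, Physics in period 1, Calculus in period 3.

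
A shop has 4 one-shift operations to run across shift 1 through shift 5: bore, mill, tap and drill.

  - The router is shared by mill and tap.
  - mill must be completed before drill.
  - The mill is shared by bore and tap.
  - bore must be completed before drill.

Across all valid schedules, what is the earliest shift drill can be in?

Precedence pushes drill to at least shift 2.
drill at shift 2 is achievable: drill -> shift 2; mill -> shift 1; tap -> shift 2; bore -> shift 1.

shift 2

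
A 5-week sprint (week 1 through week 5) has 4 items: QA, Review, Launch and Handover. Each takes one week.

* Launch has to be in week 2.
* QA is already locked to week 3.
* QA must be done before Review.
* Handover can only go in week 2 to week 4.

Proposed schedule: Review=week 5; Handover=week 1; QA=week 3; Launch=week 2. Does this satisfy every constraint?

Invalid. Handover can only go in week 2 to week 4.

QA must be done before Review — holds.
QA is already locked to week 3 — holds.
Handover can only go in week 2 to week 4 — violated.
Launch has to be in week 2 — holds.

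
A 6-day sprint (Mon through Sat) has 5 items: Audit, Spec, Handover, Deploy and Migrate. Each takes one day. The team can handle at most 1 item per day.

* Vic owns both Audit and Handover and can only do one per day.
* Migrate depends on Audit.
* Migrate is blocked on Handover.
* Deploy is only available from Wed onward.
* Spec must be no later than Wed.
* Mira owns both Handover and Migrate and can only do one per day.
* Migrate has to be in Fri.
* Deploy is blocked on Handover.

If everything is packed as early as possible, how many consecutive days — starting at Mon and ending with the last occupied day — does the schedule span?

The precedence chain requires at least 2 distinct days.
With at most 1 per day and 5 work items, at least 5 days are needed.
Migrate can't be placed before Fri — that is day 5 counting from Mon — so the schedule must run through at least 5 days.
5 works (last occupied day: Fri): for example Spec=Mon, Migrate=Fri, Audit=Thu, Deploy=Wed, Handover=Tue.

5 days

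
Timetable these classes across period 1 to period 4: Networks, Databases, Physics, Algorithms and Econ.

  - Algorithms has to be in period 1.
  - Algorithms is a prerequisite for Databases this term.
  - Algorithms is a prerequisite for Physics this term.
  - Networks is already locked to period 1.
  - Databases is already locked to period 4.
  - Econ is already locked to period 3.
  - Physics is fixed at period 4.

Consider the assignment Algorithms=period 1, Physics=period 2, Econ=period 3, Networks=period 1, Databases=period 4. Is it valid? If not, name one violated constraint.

No. Physics is fixed at period 4 is not satisfied.

Algorithms is a prerequisite for Databases this term — holds.
Physics is fixed at period 4 — violated.
Algorithms has to be in period 1 — holds.
Econ is already locked to period 3 — holds.
Algorithms is a prerequisite for Physics this term — holds.
Databases is already locked to period 4 — holds.
Networks is already locked to period 1 — holds.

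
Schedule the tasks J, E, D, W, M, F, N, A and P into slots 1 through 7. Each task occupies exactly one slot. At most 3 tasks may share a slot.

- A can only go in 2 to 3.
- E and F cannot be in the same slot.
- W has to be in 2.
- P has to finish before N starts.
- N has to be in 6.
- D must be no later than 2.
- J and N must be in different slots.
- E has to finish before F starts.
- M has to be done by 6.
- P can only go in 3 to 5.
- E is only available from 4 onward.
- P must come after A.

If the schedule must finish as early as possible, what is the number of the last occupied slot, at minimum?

The precedence chain requires at least 3 distinct slots.
With at most 3 per slot and 9 tasks, at least 3 slots are needed.
N can't be placed before 6, so the schedule must run through at least slot 6.
6 works (last occupied slot: 6): for example P -> 3; N -> 6; F -> 5; D -> 1; A -> 2; E -> 4; J -> 1; M -> 1; W -> 2.

slot 6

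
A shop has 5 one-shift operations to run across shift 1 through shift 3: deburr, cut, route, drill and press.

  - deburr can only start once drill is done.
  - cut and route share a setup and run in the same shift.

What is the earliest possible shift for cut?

shift 1

cut at shift 1 is achievable: route -> shift 1, drill -> shift 1, press -> shift 1, cut -> shift 1, deburr -> shift 2.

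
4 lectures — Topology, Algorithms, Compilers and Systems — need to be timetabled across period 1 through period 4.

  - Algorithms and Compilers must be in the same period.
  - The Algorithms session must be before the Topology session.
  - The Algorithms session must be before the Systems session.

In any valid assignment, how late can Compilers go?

period 3

Compilers must be in the same period as Algorithms, which can't be after period 3, so Compilers is at most period 3.
Compilers at period 3 is achievable: Systems -> period 4, Algorithms -> period 3, Compilers -> period 3, Topology -> period 4.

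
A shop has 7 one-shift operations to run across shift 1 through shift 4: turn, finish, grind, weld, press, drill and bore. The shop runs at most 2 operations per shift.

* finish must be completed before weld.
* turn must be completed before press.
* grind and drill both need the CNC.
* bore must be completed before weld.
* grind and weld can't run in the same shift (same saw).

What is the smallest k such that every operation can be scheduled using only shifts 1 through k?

The precedence chain requires at least 2 distinct shifts.
With at most 2 per shift and 7 operations, at least 4 shifts are needed.
4 works (last occupied shift: shift 4): for example drill in shift 4; finish in shift 1; grind in shift 3; bore in shift 1; press in shift 3; turn in shift 2; weld in shift 2.

4 shifts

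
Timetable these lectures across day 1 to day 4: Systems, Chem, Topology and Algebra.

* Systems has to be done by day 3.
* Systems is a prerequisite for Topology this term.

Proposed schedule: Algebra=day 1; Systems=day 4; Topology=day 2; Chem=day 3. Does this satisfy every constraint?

Invalid. Systems has to be done by day 3.

Systems is a prerequisite for Topology this term — violated.
Systems has to be done by day 3 — violated.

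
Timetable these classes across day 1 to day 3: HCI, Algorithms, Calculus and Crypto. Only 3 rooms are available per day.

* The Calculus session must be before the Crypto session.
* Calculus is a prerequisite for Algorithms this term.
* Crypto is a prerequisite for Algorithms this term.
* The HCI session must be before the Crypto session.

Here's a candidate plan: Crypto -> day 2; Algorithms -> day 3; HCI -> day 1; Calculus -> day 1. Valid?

The Calculus session must be before the Crypto session — holds.
Calculus is a prerequisite for Algorithms this term — holds.
Only 3 rooms are available per day — holds.
Crypto is a prerequisite for Algorithms this term — holds.
The HCI session must be before the Crypto session — holds.

Yes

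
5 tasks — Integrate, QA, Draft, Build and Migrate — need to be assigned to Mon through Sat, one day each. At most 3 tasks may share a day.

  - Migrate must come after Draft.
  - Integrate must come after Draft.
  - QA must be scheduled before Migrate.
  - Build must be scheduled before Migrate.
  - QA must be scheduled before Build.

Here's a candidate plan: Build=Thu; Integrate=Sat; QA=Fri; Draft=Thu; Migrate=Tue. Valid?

No. QA must be scheduled before Migrate is not satisfied.

Migrate must come after Draft — violated.
QA must be scheduled before Migrate — violated.
At most 3 tasks may share a day — holds.
Build must be scheduled before Migrate — violated.
QA must be scheduled before Build — violated.
Integrate must come after Draft — holds.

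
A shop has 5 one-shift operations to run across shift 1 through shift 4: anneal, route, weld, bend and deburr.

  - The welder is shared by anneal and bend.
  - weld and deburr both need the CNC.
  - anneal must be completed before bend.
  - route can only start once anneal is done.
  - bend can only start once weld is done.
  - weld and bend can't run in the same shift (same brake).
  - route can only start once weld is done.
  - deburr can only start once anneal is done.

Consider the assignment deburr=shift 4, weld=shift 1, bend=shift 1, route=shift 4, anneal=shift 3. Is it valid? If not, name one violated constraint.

deburr can only start once anneal is done — holds.
weld and deburr both need the CNC — holds.
The welder is shared by anneal and bend — holds.
route can only start once anneal is done — holds.
bend can only start once weld is done — violated.
route can only start once weld is done — holds.
anneal must be completed before bend — violated.
weld and bend can't run in the same shift (same brake) — violated.

No. weld and bend can't run in the same shift (same brake) is not satisfied.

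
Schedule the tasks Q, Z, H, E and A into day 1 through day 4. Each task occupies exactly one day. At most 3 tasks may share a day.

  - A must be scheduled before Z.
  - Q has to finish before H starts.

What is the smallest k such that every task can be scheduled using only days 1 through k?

2 days

The precedence chain requires at least 2 distinct days.
With at most 3 per day and 5 tasks, at least 2 days are needed.
2 works (last occupied day: day 2): for example H in day 2; Q in day 1; Z in day 2; E in day 1; A in day 1.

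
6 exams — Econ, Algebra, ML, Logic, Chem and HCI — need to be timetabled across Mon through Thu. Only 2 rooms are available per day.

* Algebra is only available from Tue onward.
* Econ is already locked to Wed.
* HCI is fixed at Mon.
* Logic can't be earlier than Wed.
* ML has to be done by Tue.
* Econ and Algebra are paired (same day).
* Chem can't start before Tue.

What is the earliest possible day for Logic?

Logic is available from Wed.
Logic at Thu is achievable: Chem in Tue; Econ in Wed; Algebra in Wed; ML in Mon; Logic in Thu; HCI in Mon.
Nothing earlier works — the capacity limit rule out every day before Thu.

Thu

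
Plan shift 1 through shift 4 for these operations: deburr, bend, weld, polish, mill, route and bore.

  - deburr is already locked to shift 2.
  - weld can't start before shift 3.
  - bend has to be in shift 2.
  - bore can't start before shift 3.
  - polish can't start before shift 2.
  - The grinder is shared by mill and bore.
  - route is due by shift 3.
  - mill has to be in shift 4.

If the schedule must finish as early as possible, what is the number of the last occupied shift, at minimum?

mill can't be placed before shift 4, so the schedule must run through at least shift 4.
4 works (last occupied shift: shift 4): for example mill=shift 4, bore=shift 3, route=shift 1, polish=shift 2, weld=shift 3, deburr=shift 2, bend=shift 2.

shift 4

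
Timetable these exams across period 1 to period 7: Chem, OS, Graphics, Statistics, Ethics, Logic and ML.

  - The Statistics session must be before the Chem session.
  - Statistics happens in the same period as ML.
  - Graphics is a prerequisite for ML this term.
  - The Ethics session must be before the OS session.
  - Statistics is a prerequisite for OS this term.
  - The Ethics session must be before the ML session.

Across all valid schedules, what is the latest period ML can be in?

Precedence pushes ML to at least period 2; ML must be in the same period as Statistics, which can't be after period 6, so ML is at most period 6.
ML at period 6 is achievable: Chem in period 7, ML in period 6, Graphics in period 1, Statistics in period 6, Logic in period 1, OS in period 7, Ethics in period 1.

period 6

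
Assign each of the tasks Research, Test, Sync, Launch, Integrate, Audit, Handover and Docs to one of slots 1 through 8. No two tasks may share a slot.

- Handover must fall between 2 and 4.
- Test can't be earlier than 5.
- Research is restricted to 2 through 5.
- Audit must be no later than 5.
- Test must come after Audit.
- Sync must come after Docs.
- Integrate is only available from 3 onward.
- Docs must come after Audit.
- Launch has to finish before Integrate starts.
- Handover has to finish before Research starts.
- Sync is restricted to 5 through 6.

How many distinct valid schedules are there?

Splitting on Research: it can be 3 (10), 4 (20), 5 (18). Listing each branch's schedules as (Test, Sync, Launch, Integrate, Audit, Handover, Docs):
Research=3: (5,6,7,8,1,2,4) (6,5,7,8,1,2,4) (7,5,6,8,1,2,4) (7,6,1,8,4,2,5) (7,6,4,8,1,2,5) (7,6,5,8,1,2,4) (8,5,6,7,1,2,4) (8,6,1,7,4,2,5) (8,6,4,7,1,2,5) (8,6,5,7,1,2,4) — 10.
Research=4: (5,6,7,8,1,2,3) (5,6,7,8,1,3,2) (6,5,7,8,1,2,3) (6,5,7,8,1,3,2) (7,5,6,8,1,2,3) (7,5,6,8,1,3,2) (7,6,1,8,2,3,5) (7,6,1,8,3,2,5) (7,6,2,8,1,3,5) (7,6,3,8,1,2,5) (7,6,5,8,1,2,3) (7,6,5,8,1,3,2) (8,5,6,7,1,2,3) (8,5,6,7,1,3,2) (8,6,1,7,2,3,5) (8,6,1,7,3,2,5) (8,6,2,7,1,3,5) (8,6,3,7,1,2,5) (8,6,5,7,1,2,3) (8,6,5,7,1,3,2) — 20.
Research=5: (7,6,1,8,2,3,4) (7,6,1,8,2,4,3) (7,6,1,8,3,2,4) (7,6,2,8,1,3,4) (7,6,2,8,1,4,3) (7,6,3,8,1,2,4) (7,6,3,8,1,4,2) (7,6,4,8,1,2,3) (7,6,4,8,1,3,2) (8,6,1,7,2,3,4) (8,6,1,7,2,4,3) (8,6,1,7,3,2,4) (8,6,2,7,1,3,4) (8,6,2,7,1,4,3) (8,6,3,7,1,2,4) (8,6,3,7,1,4,2) (8,6,4,7,1,2,3) (8,6,4,7,1,3,2) — 18.
Summing: 10 + 20 + 18 = 48.

48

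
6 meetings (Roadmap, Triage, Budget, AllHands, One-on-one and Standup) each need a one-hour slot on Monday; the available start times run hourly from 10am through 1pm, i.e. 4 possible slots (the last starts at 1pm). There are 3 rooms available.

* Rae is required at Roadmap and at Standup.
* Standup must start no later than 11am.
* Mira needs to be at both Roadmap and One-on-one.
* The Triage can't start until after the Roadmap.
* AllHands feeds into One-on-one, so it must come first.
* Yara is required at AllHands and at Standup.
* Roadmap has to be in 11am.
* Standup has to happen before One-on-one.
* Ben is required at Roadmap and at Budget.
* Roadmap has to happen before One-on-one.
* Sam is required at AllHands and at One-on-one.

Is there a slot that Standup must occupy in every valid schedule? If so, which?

10am

Standup's window is 10am–11am.
Roadmap is fixed at 11am, and Standup can't share a slot with Roadmap.
So Standup must be 10am.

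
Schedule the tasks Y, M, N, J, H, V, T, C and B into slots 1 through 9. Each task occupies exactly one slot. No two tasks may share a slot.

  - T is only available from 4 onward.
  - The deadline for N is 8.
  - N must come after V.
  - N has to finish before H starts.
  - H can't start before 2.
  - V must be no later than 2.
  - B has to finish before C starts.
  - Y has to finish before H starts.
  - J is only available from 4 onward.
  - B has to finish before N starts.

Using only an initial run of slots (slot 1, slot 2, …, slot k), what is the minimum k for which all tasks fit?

The precedence chain requires at least 3 distinct slots.
With at most 1 per slot and 9 tasks, at least 9 slots are needed.
J can't be placed before 4, so the schedule must run through at least slot 4.
9 works (last occupied slot: 9): for example H=7; N=3; B=2; Y=6; J=4; T=5; C=8; M=9; V=1.

9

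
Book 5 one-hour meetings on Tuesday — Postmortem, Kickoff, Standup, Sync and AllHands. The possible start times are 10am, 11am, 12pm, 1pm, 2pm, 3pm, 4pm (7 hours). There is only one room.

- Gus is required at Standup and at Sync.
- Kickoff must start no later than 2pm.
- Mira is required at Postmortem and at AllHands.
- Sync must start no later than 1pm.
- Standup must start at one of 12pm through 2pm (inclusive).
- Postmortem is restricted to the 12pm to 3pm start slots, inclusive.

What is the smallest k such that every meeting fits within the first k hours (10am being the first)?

With at most 1 per hour and 5 meetings, at least 5 hours are needed.
Postmortem can't be placed before 12pm — that is hour 3 counting from 10am — so the schedule must run through at least 3 hours.
5 works (last occupied hour: 2pm): for example Sync=10am; Postmortem=12pm; Kickoff=11am; AllHands=2pm; Standup=1pm.

5 hours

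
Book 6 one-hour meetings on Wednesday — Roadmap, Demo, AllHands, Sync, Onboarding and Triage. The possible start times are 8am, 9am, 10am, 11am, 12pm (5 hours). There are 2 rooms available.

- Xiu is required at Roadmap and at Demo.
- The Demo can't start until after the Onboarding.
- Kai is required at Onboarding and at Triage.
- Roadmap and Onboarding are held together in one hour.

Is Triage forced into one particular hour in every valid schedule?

No

Triage can be 8am (e.g. Roadmap in 9am; Demo in 10am; Triage in 8am; AllHands in 8am; Onboarding in 9am; Sync in 10am) or 9am (e.g. Onboarding -> 8am, AllHands -> 10am, Sync -> 10am, Roadmap -> 8am, Triage -> 9am, Demo -> 9am).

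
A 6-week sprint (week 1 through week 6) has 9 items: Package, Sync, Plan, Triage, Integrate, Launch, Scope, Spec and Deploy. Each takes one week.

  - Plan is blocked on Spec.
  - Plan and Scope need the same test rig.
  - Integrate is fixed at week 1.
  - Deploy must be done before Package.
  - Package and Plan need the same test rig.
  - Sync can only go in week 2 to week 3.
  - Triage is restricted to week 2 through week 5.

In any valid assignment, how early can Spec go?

week 1

Downstream work caps Spec at week 5.
Spec at week 1 is achievable: Integrate in week 1, Spec in week 1, Deploy in week 1, Launch in week 1, Package in week 2, Scope in week 1, Sync in week 2, Triage in week 2, Plan in week 3.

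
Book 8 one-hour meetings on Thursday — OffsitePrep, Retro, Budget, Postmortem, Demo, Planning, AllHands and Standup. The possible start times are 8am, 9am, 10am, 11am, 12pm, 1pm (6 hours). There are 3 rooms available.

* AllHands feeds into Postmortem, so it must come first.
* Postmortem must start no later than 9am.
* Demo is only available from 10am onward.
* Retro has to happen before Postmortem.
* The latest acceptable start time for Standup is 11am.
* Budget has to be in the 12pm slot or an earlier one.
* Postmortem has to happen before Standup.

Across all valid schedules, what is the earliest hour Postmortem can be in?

Precedence pushes Postmortem to at least 9am; Postmortem's own window allows nothing later than 9am.
Postmortem at 9am is achievable: Retro in 8am; Budget in 8am; Planning in 9am; OffsitePrep in 9am; Standup in 10am; Demo in 10am; Postmortem in 9am; AllHands in 8am.

9am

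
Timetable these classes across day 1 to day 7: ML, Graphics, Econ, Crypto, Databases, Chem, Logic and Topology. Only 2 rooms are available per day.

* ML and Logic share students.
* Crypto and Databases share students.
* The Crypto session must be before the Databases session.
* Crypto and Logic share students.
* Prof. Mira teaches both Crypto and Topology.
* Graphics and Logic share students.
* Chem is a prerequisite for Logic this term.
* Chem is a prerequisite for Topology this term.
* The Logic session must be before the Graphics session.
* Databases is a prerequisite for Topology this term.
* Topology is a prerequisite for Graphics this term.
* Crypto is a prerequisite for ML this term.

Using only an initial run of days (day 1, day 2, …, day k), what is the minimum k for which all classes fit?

The precedence chain requires at least 4 distinct days.
With at most 2 per day and 8 classes, at least 4 days are needed.
4 works (last occupied day: day 4): for example Topology -> day 3, Logic -> day 2, Chem -> day 1, Econ -> day 4, Crypto -> day 1, Graphics -> day 4, ML -> day 3, Databases -> day 2.

4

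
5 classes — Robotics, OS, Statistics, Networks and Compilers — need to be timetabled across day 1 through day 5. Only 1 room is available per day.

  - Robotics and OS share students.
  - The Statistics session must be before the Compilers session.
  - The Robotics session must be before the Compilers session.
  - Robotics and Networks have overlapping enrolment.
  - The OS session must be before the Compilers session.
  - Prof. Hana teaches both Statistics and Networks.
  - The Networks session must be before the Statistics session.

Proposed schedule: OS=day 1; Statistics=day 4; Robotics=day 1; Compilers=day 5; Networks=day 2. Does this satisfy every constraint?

Invalid. Robotics and OS share students.

Prof. Hana teaches both Statistics and Networks — holds.
The Robotics session must be before the Compilers session — holds.
The Statistics session must be before the Compilers session — holds.
Robotics and Networks have overlapping enrolment — holds.
The OS session must be before the Compilers session — holds.
The Networks session must be before the Statistics session — holds.
Robotics and OS share students — violated.
Only 1 room is available per day — violated.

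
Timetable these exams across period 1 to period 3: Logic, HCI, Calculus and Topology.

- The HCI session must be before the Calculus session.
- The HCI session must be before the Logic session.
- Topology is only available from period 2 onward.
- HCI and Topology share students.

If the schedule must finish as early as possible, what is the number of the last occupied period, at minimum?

2

The precedence chain requires at least 2 distinct periods.
2 works (last occupied period: period 2): for example HCI=period 1, Calculus=period 2, Logic=period 2, Topology=period 2.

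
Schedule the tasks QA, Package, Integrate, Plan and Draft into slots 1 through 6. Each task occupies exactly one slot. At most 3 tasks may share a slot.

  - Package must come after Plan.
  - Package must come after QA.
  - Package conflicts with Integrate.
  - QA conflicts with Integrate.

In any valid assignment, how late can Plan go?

Downstream work caps Plan at 5.
Plan at 5 is achievable: Package=6; Plan=5; Draft=1; Integrate=2; QA=1.

5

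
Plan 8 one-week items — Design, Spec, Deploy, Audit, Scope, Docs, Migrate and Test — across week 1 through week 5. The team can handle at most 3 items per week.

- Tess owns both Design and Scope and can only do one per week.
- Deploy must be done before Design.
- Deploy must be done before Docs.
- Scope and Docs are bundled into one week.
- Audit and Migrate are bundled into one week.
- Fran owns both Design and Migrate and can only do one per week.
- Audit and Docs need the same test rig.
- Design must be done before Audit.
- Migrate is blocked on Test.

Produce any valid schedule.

Deploy=week 1, Spec=week 1, Migrate=week 3, Design=week 2, Test=week 1, Docs=week 4, Audit=week 3, Scope=week 4

Checking: Test(week 1) before Migrate(week 3); Deploy(week 1) before Design(week 2); Design(week 2) before Audit(week 3); Deploy(week 1) before Docs(week 4); Audit(week 3) != Docs(week 4); Design(week 2) != Scope(week 4); Design(week 2) != Migrate(week 3); Scope = Docs = week 4; Audit = Migrate = week 3; max 3 per week (cap 3).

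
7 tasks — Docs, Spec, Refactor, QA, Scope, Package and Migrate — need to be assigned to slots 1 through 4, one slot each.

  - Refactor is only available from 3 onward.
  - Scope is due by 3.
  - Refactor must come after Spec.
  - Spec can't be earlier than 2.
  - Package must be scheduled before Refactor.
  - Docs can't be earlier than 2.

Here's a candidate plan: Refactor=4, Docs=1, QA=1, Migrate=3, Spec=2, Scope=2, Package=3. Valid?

Docs can't be earlier than 2 — violated.
Refactor is only available from 3 onward — holds.
Scope is due by 3 — holds.
Spec can't be earlier than 2 — holds.
Package must be scheduled before Refactor — holds.
Refactor must come after Spec — holds.

Invalid. Docs can't be earlier than 2.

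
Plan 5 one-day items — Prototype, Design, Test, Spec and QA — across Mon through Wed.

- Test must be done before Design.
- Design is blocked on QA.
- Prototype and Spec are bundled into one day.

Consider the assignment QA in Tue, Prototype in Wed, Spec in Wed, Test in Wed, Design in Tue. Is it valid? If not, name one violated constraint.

No. Test must be done before Design is not satisfied.

Design is blocked on QA — violated.
Test must be done before Design — violated.
Prototype and Spec are bundled into one day — holds.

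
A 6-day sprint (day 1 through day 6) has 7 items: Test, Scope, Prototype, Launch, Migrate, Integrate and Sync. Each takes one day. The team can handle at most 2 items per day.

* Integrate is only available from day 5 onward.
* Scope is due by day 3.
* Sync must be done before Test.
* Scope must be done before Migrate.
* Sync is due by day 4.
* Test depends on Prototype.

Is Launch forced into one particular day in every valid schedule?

No

Launch can be day 1 (e.g. Integrate in day 5; Prototype in day 2; Migrate in day 3; Launch in day 1; Scope in day 1; Sync in day 2; Test in day 3) or day 2 (e.g. Migrate in day 3, Prototype in day 2, Scope in day 1, Launch in day 2, Sync in day 1, Integrate in day 5, Test in day 3).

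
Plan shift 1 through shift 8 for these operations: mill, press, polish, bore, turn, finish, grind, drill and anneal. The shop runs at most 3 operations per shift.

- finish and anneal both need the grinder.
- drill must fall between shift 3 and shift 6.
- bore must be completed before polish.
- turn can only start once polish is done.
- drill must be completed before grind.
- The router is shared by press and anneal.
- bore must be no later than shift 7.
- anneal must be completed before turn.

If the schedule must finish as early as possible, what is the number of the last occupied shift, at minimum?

The precedence chain requires at least 3 distinct shifts.
With at most 3 per shift and 9 operations, at least 3 shifts are needed.
Propagating the time windows through the other constraints, grind can't land before shift 4, so the schedule must run through at least shift 4.
4 works (last occupied shift: shift 4): for example turn -> shift 3; press -> shift 2; mill -> shift 1; drill -> shift 3; anneal -> shift 1; bore -> shift 1; polish -> shift 2; finish -> shift 2; grind -> shift 4.

4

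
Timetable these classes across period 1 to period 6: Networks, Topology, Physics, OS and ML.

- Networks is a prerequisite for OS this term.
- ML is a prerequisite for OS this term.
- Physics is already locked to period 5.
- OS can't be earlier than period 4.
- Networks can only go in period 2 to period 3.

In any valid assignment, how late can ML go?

Downstream work caps ML at period 5.
ML at period 5 is achievable: ML=period 5; Topology=period 1; Networks=period 2; Physics=period 5; OS=period 6.

period 5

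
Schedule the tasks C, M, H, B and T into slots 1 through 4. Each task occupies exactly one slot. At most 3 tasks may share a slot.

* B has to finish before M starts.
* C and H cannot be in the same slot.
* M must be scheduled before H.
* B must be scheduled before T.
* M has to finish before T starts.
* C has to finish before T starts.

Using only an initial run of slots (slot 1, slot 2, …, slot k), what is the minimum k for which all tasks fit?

The precedence chain requires at least 3 distinct slots.
With at most 3 per slot and 5 tasks, at least 2 slots are needed.
3 works (last occupied slot: 3): for example M=2, H=3, C=1, T=3, B=1.

3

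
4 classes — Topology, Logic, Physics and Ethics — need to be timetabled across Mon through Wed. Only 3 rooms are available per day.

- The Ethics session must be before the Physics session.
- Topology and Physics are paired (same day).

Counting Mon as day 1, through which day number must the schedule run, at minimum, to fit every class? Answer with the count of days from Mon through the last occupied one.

The precedence chain requires at least 2 distinct days.
With at most 3 per day and 4 classes, at least 2 days are needed.
2 works (last occupied day: Tue): for example Ethics=Mon, Logic=Mon, Physics=Tue, Topology=Tue.

2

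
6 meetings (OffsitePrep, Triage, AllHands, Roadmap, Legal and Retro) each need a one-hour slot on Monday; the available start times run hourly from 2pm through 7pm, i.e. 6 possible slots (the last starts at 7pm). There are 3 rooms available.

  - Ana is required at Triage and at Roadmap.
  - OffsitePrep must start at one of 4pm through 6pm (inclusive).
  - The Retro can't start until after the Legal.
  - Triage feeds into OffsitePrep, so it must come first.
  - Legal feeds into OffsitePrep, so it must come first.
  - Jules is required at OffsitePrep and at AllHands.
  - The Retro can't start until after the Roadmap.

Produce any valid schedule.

Retro=3pm; Triage=3pm; Legal=2pm; AllHands=2pm; Roadmap=2pm; OffsitePrep=4pm

Checking: Triage(3pm) before OffsitePrep(4pm); Legal(2pm) before OffsitePrep(4pm); Legal(2pm) before Retro(3pm); Roadmap(2pm) before Retro(3pm); Triage(3pm) != Roadmap(2pm); OffsitePrep(4pm) != AllHands(2pm); OffsitePrep=4pm in [4pm,6pm]; max 3 per slot (cap 3).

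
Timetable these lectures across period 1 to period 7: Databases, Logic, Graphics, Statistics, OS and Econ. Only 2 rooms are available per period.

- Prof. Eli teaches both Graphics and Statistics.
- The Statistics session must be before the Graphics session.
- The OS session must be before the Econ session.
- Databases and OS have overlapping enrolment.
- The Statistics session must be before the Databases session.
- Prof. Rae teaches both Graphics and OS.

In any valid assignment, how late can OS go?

period 6

Downstream work caps OS at period 6.
OS at period 6 is achievable: Graphics -> period 2, Statistics -> period 1, Econ -> period 7, OS -> period 6, Logic -> period 1, Databases -> period 2.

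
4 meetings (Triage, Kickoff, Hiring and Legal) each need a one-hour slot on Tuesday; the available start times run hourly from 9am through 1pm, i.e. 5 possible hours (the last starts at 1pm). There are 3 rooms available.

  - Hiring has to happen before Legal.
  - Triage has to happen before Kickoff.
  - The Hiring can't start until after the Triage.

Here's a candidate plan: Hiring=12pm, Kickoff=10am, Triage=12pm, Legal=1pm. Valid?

Triage has to happen before Kickoff — violated.
There are 3 rooms available — holds.
The Hiring can't start until after the Triage — violated.
Hiring has to happen before Legal — holds.

Invalid. Triage has to happen before Kickoff.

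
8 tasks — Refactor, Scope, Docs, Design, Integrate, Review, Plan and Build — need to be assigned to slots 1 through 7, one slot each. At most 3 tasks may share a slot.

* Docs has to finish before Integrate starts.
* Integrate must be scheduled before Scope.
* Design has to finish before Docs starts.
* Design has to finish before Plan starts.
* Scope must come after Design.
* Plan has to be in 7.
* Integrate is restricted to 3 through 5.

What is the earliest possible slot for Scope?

Precedence pushes Scope to at least 4.
Scope at 4 is achievable: Docs in 2, Integrate in 3, Plan in 7, Refactor in 1, Build in 2, Design in 1, Review in 1, Scope in 4.

4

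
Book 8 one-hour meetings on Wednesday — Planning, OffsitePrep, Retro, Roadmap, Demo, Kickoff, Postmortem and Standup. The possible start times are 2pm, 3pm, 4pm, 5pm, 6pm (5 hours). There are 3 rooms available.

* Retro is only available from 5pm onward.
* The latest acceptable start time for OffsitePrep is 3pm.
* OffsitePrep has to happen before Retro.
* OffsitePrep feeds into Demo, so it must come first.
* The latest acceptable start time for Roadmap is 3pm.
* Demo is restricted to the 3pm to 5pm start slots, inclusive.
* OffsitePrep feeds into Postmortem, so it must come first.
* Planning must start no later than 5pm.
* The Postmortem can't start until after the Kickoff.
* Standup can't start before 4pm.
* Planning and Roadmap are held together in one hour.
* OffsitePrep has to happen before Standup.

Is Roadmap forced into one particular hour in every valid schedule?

No

Roadmap can be 2pm (e.g. Kickoff=3pm, Demo=3pm, OffsitePrep=2pm, Retro=5pm, Postmortem=4pm, Planning=2pm, Standup=4pm, Roadmap=2pm) or 3pm (e.g. Planning=3pm; Roadmap=3pm; Demo=3pm; OffsitePrep=2pm; Postmortem=4pm; Retro=5pm; Standup=4pm; Kickoff=2pm).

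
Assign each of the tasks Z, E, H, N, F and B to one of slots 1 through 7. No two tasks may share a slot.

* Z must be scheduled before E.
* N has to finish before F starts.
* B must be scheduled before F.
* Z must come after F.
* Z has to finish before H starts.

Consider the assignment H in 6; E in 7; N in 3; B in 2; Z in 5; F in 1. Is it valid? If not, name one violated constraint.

No two tasks may share a slot — holds.
B must be scheduled before F — violated.
Z must come after F — holds.
Z must be scheduled before E — holds.
Z has to finish before H starts — holds.
N has to finish before F starts — violated.

No. N has to finish before F starts is not satisfied.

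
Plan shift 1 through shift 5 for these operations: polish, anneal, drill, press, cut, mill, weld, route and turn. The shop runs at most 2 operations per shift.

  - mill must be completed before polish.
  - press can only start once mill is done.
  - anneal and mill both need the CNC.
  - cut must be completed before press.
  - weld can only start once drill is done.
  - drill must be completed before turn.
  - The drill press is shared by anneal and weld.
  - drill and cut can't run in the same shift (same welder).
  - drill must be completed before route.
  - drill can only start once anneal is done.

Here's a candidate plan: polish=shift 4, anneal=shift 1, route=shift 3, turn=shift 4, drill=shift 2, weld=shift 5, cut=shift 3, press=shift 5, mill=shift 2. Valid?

Valid

weld can only start once drill is done — holds.
anneal and mill both need the CNC — holds.
drill must be completed before turn — holds.
drill must be completed before route — holds.
mill must be completed before polish — holds.
cut must be completed before press — holds.
drill and cut can't run in the same shift (same welder) — holds.
press can only start once mill is done — holds.
The shop runs at most 2 operations per shift — holds.
drill can only start once anneal is done — holds.
The drill press is shared by anneal and weld — holds.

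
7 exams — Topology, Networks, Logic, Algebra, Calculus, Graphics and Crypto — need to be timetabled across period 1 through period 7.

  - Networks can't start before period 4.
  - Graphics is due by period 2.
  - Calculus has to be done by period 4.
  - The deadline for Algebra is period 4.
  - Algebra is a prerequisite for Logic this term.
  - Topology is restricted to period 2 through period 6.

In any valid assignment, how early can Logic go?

period 2

Precedence pushes Logic to at least period 2.
Logic at period 2 is achievable: Calculus=period 1, Crypto=period 1, Networks=period 4, Logic=period 2, Topology=period 2, Algebra=period 1, Graphics=period 1.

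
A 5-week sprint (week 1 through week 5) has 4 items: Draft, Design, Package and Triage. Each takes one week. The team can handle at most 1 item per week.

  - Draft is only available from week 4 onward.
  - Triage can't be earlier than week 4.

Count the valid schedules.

Splitting on Draft: it can be week 4 (6), week 5 (6). Listing each branch's schedules as (Design, Package, Triage) by week number:
Draft=week 4: (1,2,5) (1,3,5) (2,1,5) (2,3,5) (3,1,5) (3,2,5) — 6.
Draft=week 5: (1,2,4) (1,3,4) (2,1,4) (2,3,4) (3,1,4) (3,2,4) — 6.
Summing: 6 + 6 = 12.

12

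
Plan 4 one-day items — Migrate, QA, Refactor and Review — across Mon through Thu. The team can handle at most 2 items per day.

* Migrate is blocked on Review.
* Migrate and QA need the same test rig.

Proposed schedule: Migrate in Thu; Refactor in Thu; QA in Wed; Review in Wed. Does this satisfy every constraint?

Migrate and QA need the same test rig — holds.
The team can handle at most 2 items per day — holds.
Migrate is blocked on Review — holds.

Yes, all constraints hold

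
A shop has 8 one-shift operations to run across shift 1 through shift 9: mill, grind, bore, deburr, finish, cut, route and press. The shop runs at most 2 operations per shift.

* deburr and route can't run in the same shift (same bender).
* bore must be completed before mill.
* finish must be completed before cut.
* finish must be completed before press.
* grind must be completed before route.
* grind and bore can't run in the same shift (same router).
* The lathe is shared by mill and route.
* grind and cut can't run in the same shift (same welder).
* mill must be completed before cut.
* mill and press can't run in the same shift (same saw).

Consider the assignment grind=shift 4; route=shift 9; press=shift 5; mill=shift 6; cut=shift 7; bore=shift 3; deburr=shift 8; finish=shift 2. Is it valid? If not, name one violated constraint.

The shop runs at most 2 operations per shift — holds.
finish must be completed before cut — holds.
grind and bore can't run in the same shift (same router) — holds.
bore must be completed before mill — holds.
mill and press can't run in the same shift (same saw) — holds.
finish must be completed before press — holds.
grind and cut can't run in the same shift (same welder) — holds.
grind must be completed before route — holds.
mill must be completed before cut — holds.
The lathe is shared by mill and route — holds.
deburr and route can't run in the same shift (same bender) — holds.

Yes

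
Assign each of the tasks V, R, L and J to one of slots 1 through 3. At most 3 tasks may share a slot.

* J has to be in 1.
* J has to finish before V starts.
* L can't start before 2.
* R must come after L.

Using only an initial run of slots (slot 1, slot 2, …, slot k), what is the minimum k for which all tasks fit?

3

The precedence chain requires at least 2 distinct slots.
With at most 3 per slot and 4 tasks, at least 2 slots are needed.
Propagating the time windows through the other constraints, R can't land before 3, so the schedule must run through at least slot 3.
3 works (last occupied slot: 3): for example L in 2, J in 1, R in 3, V in 2.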